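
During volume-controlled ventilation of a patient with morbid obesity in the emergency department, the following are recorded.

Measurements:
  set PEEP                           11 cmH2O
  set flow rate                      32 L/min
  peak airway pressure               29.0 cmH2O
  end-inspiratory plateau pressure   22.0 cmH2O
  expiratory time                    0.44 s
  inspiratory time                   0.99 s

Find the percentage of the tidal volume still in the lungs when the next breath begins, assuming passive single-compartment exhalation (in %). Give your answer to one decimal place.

49.7

Flow: 32 L/min ÷ 60 = 0.5333 L/s.
Vt = flow × Ti = 0.5333 L/s × 0.99 s × 1000 mL/L = 527.97 mL.
R = (PIP − Pplat)/V̇ = (29.0 − 22.0) / 0.5333 = 7.0/0.5333 = 13.126 cmH2O·s/L.
C = Vt/(Pplat − PEEP) = 527.97 / (22.0 − 11) = 527.97/11.0 = 47.997 mL/cmH2O.
τ = R × C = 13.126 × 0.048 L/cmH2O = 0.63 s.
Fraction remaining at end-expiration = e^(−Te/τ) = e^(−0.44/0.63) = 0.4974 → 49.74%.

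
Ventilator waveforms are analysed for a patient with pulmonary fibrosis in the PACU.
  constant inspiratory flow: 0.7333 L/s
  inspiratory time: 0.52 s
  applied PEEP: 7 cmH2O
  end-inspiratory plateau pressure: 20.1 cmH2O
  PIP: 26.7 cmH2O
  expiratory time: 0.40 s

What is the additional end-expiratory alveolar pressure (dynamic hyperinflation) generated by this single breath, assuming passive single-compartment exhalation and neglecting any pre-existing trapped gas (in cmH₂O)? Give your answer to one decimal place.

2.8

Vt = flow × Ti = 0.7333 L/s × 0.52 s × 1000 mL/L = 381.32 mL.
R = (PIP − Pplat)/V̇ = (26.7 − 20.1) / 0.7333 = 6.6/0.7333 = 9.0 cmH2O·s/L.
C = Vt/(Pplat − PEEP) = 381.32 / (20.1 − 7) = 381.32/13.1 = 29.108 mL/cmH2O.
τ = R × C = 9.0 × 0.02911 L/cmH2O = 0.262 s.
Fraction remaining = e^(−Te/τ) = e^(−0.40/0.262) = 0.2172; trapped volume = 381.32 × 0.2172 = 82.823 mL.
Additional alveolar pressure from trapping ≈ V_trapped / C = 82.823 / 29.108 = 2.845 cmH2O.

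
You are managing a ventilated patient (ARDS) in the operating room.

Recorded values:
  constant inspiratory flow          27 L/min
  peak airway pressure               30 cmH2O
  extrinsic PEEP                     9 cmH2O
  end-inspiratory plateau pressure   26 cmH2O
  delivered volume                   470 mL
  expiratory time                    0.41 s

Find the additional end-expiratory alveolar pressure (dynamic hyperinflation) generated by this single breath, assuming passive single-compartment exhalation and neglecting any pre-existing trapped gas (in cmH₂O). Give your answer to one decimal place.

3.2

Flow: 27 L/min ÷ 60 = 0.45 L/s.
R = (PIP − Pplat)/V̇ = (30 − 26) / 0.45 = 4.0/0.45 = 8.889 cmH2O·s/L.
C = Vt/(Pplat − PEEP) = 470.0 / (26 − 9) = 470.0/17.0 = 27.647 mL/cmH2O.
τ = R × C = 8.889 × 0.02765 L/cmH2O = 0.2458 s.
Fraction remaining = e^(−Te/τ) = e^(−0.41/0.2458) = 0.1886; trapped volume = 470.0 × 0.1886 = 88.642 mL.
Additional alveolar pressure from trapping ≈ V_trapped / C = 88.642 / 27.647 = 3.206 cmH2O.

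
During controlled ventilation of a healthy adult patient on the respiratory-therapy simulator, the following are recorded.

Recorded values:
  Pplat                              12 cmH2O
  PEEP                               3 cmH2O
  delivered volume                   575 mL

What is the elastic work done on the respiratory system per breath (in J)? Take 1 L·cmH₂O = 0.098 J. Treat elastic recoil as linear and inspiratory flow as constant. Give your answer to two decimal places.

0.25

Elastic work ≈ ½ × (Pplat − PEEP) × Vt = 0.5 × (12 − 3) × 0.575 L = 0.5 × 9.0 × 0.575 = 2.588 L·cmH2O.
× 0.098 J/(L·cmH2O) → 0.2536 J.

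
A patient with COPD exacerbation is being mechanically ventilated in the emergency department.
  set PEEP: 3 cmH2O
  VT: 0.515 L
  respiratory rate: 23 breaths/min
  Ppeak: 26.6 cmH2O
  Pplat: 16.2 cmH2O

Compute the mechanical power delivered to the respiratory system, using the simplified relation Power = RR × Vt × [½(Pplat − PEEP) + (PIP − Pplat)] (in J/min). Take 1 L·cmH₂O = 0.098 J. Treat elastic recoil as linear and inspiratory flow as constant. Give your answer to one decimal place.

19.7

Per-breath work = Vt × [½(Pplat−PEEP) + (PIP−Pplat)] = 0.515 × [0.5×13.2 + 10.4] = 0.515 × 17.0 = 8.755 L·cmH2O.
Power = 23 × 8.755 = 201.37 L·cmH2O/min.
× 0.098 J/(L·cmH2O) → 19.734 J/min.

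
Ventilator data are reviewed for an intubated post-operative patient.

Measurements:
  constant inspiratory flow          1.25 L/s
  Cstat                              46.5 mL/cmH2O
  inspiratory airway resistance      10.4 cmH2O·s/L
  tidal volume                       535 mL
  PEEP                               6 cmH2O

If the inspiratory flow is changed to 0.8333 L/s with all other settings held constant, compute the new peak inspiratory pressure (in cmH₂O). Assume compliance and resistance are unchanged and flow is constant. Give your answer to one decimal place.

PIP = Vt/C + R·V̇ + PEEP (constant-flow equation of motion).
Only the resistive term changes: ΔPIP = R × ΔV̇ = 10.4 × (0.8333 − 1.25) = 10.4 × -0.4167 = -4.334 cmH2O.
Original PIP = 535/46.5 + 10.4×1.25 + 6 = 30.505 cmH2O; new PIP = 30.505 + (-4.334) = 26.171 cmH2O.

26.2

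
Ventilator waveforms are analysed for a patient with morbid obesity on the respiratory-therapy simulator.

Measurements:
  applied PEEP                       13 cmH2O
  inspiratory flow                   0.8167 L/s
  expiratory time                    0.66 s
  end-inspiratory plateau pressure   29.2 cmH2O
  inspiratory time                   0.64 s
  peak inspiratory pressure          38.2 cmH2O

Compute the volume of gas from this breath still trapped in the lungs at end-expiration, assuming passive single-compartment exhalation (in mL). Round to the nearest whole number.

Vt = flow × Ti = 0.8167 L/s × 0.64 s × 1000 mL/L = 522.69 mL.
R = (PIP − Pplat)/V̇ = (38.2 − 29.2) / 0.8167 = 9.0/0.8167 = 11.02 cmH2O·s/L.
C = Vt/(Pplat − PEEP) = 522.69 / (29.2 − 13) = 522.69/16.2 = 32.265 mL/cmH2O.
τ = R × C = 11.02 × 0.03227 L/cmH2O = 0.3556 s.
Fraction remaining = e^(−Te/τ) = e^(−0.66/0.3556) = 0.1563.
Trapped volume = 522.69 × 0.1563 = 81.696 mL.

82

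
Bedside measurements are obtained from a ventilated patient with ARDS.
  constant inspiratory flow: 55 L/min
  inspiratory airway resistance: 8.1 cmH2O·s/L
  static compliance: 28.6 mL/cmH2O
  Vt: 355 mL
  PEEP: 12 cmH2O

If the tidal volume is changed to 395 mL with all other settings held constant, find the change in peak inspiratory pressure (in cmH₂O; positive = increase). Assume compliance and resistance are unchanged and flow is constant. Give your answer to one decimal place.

1.4

PIP = Vt/C + R·V̇ + PEEP (constant-flow equation of motion).
Only the elastic term changes: ΔPIP = ΔVt / C = (395 − 355) / 28.6 = 1.399 cmH2O.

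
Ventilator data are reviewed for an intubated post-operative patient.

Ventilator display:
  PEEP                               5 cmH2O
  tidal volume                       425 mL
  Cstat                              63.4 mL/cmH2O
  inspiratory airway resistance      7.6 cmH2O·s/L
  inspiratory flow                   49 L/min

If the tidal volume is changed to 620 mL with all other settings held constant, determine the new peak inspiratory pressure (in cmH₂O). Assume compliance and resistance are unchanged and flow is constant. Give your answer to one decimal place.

21.0

Flow: 49 L/min ÷ 60 = 0.8167 L/s.
PIP = Vt/C + R·V̇ + PEEP (constant-flow equation of motion).
Only the elastic term changes: ΔPIP = ΔVt / C = (620 − 425) / 63.4 = 3.076 cmH2O.
Original PIP = 425/63.4 + 7.6×0.8167 + 5 = 17.91 cmH2O; new PIP = 17.91 + (3.076) = 20.986 cmH2O.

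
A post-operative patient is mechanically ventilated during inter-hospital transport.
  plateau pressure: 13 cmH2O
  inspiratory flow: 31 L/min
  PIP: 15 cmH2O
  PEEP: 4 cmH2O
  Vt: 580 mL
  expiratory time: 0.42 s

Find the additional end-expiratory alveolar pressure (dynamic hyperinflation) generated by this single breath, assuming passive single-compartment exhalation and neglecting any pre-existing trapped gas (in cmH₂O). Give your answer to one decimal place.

Flow: 31 L/min ÷ 60 = 0.5167 L/s.
R = (PIP − Pplat)/V̇ = (15 − 13) / 0.5167 = 2.0/0.5167 = 3.871 cmH2O·s/L.
C = Vt/(Pplat − PEEP) = 580.0 / (13 − 4) = 580.0/9.0 = 64.444 mL/cmH2O.
τ = R × C = 3.871 × 0.06444 L/cmH2O = 0.2494 s.
Fraction remaining = e^(−Te/τ) = e^(−0.42/0.2494) = 0.1856; trapped volume = 580.0 × 0.1856 = 107.65 mL.
Additional alveolar pressure from trapping ≈ V_trapped / C = 107.65 / 64.444 = 1.67 cmH2O.

1.7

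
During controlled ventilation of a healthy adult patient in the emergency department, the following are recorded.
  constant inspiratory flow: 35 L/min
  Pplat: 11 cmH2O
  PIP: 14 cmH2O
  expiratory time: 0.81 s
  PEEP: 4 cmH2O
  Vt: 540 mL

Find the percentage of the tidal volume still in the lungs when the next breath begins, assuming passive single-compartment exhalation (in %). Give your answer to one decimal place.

Flow: 35 L/min ÷ 60 = 0.5833 L/s.
R = (PIP − Pplat)/V̇ = (14 − 11) / 0.5833 = 3.0/0.5833 = 5.143 cmH2O·s/L.
C = Vt/(Pplat − PEEP) = 540.0 / (11 − 4) = 540.0/7.0 = 77.143 mL/cmH2O.
τ = R × C = 5.143 × 0.07714 L/cmH2O = 0.3967 s.
Fraction remaining at end-expiration = e^(−Te/τ) = e^(−0.81/0.3967) = 0.1298 → 12.98%.

13.0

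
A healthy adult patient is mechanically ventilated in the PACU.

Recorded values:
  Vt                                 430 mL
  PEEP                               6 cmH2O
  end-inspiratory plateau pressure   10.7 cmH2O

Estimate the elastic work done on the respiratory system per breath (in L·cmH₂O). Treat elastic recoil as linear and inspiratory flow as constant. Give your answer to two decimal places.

Elastic work ≈ ½ × (Pplat − PEEP) × Vt = 0.5 × (10.7 − 6) × 0.430 L = 0.5 × 4.7 × 0.430 = 1.011 L·cmH2O.

1.01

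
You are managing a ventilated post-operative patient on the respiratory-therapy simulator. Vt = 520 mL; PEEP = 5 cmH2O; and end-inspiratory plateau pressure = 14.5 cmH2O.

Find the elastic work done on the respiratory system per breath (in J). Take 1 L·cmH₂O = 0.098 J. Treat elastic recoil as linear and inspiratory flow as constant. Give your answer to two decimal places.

0.24

Elastic work ≈ ½ × (Pplat − PEEP) × Vt = 0.5 × (14.5 − 5) × 0.520 L = 0.5 × 9.5 × 0.520 = 2.47 L·cmH2O.
× 0.098 J/(L·cmH2O) → 0.2421 J.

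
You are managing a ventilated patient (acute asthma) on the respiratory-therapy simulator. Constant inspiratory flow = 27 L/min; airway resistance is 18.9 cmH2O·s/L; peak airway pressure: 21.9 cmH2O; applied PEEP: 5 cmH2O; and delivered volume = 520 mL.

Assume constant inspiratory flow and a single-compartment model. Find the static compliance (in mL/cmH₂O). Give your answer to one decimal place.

61.9

Flow: 27 L/min ÷ 60 = 0.45 L/s.
Equation of motion (constant flow): PIP = Vt/C + R·V̇ + PEEP.
Vt/C = PIP − R·V̇ − PEEP = 21.9 − 18.9×0.45 − 5 = 21.9 − 8.505 − 5 = 8.395 cmH2O.
C = Vt / 8.395 = 520 / 8.395 = 61.942 mL/cmH2O.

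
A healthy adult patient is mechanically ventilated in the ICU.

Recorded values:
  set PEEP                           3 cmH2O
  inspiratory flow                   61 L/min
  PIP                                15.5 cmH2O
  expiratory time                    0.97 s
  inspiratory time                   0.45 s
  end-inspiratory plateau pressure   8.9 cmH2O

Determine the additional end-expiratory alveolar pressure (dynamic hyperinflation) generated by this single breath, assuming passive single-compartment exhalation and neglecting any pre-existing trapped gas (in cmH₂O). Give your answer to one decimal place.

Flow: 61 L/min ÷ 60 = 1.0167 L/s.
Vt = flow × Ti = 1.0167 L/s × 0.45 s × 1000 mL/L = 457.52 mL.
R = (PIP − Pplat)/V̇ = (15.5 − 8.9) / 1.0167 = 6.6/1.0167 = 6.492 cmH2O·s/L.
C = Vt/(Pplat − PEEP) = 457.52 / (8.9 − 3) = 457.52/5.9 = 77.546 mL/cmH2O.
τ = R × C = 6.492 × 0.07755 L/cmH2O = 0.5035 s.
Fraction remaining = e^(−Te/τ) = e^(−0.97/0.5035) = 0.1457; trapped volume = 457.52 × 0.1457 = 66.661 mL.
Additional alveolar pressure from trapping ≈ V_trapped / C = 66.661 / 77.546 = 0.8596 cmH2O.

0.9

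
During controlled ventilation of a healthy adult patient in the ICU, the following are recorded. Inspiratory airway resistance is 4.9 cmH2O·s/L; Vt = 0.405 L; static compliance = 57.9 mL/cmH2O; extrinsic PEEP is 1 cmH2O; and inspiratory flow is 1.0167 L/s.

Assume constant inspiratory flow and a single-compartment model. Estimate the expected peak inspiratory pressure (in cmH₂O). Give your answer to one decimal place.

Equation of motion (constant flow): PIP = Vt/C + R·V̇ + PEEP.
PIP = 405/57.9 + 4.9×1.0167 + 1 = 6.995 + 4.982 + 1 = 12.977 cmH2O.

13.0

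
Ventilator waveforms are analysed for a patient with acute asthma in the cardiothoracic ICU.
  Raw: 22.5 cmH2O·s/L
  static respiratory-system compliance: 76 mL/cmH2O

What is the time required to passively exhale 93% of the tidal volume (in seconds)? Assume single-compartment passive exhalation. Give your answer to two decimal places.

τ = R × C = 22.5 × 76 mL/cmH2O = 22.5 × 0.076 L/cmH2O = 1.71 s.
Exhaled fraction f = 1 − e^(−t/τ) → t = −τ·ln(1 − f) = −1.71·ln(0.07) = 4.547 s.

4.55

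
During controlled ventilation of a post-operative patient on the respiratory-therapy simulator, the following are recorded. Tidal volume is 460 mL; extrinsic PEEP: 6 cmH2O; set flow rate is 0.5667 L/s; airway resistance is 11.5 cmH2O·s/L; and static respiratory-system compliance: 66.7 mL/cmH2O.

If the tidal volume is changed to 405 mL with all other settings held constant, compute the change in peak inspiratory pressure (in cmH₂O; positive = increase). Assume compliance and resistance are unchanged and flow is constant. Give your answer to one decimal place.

PIP = Vt/C + R·V̇ + PEEP (constant-flow equation of motion).
Only the elastic term changes: ΔPIP = ΔVt / C = (405 − 460) / 66.7 = -0.8246 cmH2O.

-0.8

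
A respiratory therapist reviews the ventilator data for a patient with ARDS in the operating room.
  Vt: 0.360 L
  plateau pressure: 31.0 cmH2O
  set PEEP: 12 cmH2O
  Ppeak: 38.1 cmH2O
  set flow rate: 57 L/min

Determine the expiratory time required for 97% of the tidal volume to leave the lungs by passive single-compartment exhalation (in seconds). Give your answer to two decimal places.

0.50

Flow: 57 L/min ÷ 60 = 0.95 L/s.
R = (PIP − Pplat)/V̇ = (38.1 − 31.0) / 0.95 = 7.1/0.95 = 7.474 cmH2O·s/L.
C = Vt/(Pplat − PEEP) = 360.0 / (31.0 − 12) = 360.0/19.0 = 18.947 mL/cmH2O.
τ = R × C = 7.474 × 0.01895 L/cmH2O = 0.1416 s.
t = −τ·ln(1 − 0.97) = −0.1416·ln(0.03) = 0.4965 s.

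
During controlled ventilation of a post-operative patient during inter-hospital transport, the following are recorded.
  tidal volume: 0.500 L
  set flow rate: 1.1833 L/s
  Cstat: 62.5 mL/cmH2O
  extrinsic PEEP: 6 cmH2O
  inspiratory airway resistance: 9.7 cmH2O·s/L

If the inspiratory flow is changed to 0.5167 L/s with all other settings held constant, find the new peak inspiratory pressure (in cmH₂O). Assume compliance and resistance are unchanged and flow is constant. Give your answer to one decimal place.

19.0

PIP = Vt/C + R·V̇ + PEEP (constant-flow equation of motion).
Only the resistive term changes: ΔPIP = R × ΔV̇ = 9.7 × (0.5167 − 1.1833) = 9.7 × -0.6666 = -6.466 cmH2O.
Original PIP = 500/62.5 + 9.7×1.1833 + 6 = 25.478 cmH2O; new PIP = 25.478 + (-6.466) = 19.012 cmH2O.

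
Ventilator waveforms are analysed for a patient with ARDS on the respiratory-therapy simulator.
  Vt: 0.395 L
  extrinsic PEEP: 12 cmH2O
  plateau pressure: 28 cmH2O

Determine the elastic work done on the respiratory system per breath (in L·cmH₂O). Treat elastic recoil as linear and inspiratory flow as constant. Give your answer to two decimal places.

Elastic work ≈ ½ × (Pplat − PEEP) × Vt = 0.5 × (28 − 12) × 0.395 L = 0.5 × 16.0 × 0.395 = 3.16 L·cmH2O.

3.16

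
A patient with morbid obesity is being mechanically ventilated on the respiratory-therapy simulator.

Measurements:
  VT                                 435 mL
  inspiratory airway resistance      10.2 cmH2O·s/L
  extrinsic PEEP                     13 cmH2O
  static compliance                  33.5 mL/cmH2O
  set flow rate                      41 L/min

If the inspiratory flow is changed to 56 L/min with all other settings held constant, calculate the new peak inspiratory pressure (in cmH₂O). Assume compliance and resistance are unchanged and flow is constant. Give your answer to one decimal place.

Flow: 41 L/min ÷ 60 = 0.6833 L/s.
New flow: 56 L/min ÷ 60 = 0.9333 L/s.
PIP = Vt/C + R·V̇ + PEEP (constant-flow equation of motion).
Only the resistive term changes: ΔPIP = R × ΔV̇ = 10.2 × (0.9333 − 0.6833) = 10.2 × 0.25 = 2.55 cmH2O.
Original PIP = 435/33.5 + 10.2×0.6833 + 13 = 32.955 cmH2O; new PIP = 32.955 + (2.55) = 35.505 cmH2O.

35.5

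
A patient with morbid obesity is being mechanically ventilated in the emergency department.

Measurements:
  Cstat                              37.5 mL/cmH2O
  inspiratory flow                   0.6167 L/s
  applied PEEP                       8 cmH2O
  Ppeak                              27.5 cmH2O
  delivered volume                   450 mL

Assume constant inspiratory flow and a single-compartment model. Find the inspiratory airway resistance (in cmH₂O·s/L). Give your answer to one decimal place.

12.2

Equation of motion (constant flow): PIP = Vt/C + R·V̇ + PEEP.
R·V̇ = PIP − Vt/C − PEEP = 27.5 − 450/37.5 − 8 = 27.5 − 12.0 − 8 = 7.5 cmH2O.
R = 7.5 / 0.6167 = 12.162 cmH2O·s/L.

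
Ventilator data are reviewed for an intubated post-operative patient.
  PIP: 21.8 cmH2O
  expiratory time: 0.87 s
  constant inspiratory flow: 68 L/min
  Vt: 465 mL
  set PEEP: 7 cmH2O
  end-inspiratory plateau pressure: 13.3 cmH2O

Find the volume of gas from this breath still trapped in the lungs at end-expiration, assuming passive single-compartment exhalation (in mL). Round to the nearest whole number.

Flow: 68 L/min ÷ 60 = 1.1333 L/s.
R = (PIP − Pplat)/V̇ = (21.8 − 13.3) / 1.1333 = 8.5/1.1333 = 7.5 cmH2O·s/L.
C = Vt/(Pplat − PEEP) = 465.0 / (13.3 − 7) = 465.0/6.3 = 73.81 mL/cmH2O.
τ = R × C = 7.5 × 0.07381 L/cmH2O = 0.5536 s.
Fraction remaining = e^(−Te/τ) = e^(−0.87/0.5536) = 0.2077.
Trapped volume = 465.0 × 0.2077 = 96.581 mL.

97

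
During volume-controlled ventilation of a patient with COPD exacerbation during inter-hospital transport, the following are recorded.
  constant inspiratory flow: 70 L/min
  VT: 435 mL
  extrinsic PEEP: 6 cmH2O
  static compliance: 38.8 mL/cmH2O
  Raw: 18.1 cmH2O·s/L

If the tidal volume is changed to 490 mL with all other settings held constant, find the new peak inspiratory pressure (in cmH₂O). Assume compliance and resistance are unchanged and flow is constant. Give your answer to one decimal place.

39.7

Flow: 70 L/min ÷ 60 = 1.1667 L/s.
PIP = Vt/C + R·V̇ + PEEP (constant-flow equation of motion).
Only the elastic term changes: ΔPIP = ΔVt / C = (490 − 435) / 38.8 = 1.418 cmH2O.
Original PIP = 435/38.8 + 18.1×1.1667 + 6 = 38.329 cmH2O; new PIP = 38.329 + (1.418) = 39.747 cmH2O.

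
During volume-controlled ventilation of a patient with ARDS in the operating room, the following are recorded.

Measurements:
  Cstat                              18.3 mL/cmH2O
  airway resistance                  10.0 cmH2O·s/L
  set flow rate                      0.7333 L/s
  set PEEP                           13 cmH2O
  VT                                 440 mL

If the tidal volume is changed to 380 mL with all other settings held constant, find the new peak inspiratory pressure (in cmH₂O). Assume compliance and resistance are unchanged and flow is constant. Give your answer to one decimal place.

41.1

PIP = Vt/C + R·V̇ + PEEP (constant-flow equation of motion).
Only the elastic term changes: ΔPIP = ΔVt / C = (380 − 440) / 18.3 = -3.279 cmH2O.
Original PIP = 440/18.3 + 10.0×0.7333 + 13 = 44.377 cmH2O; new PIP = 44.377 + (-3.279) = 41.098 cmH2O.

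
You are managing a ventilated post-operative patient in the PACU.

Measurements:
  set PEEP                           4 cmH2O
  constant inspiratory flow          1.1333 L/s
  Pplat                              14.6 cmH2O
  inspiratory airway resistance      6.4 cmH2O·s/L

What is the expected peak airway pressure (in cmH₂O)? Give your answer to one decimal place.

PIP = Pplat + Raw × flow = 14.6 + 6.4 × 1.1333 = 14.6 + 7.253 = 21.853 cmH2O.

21.9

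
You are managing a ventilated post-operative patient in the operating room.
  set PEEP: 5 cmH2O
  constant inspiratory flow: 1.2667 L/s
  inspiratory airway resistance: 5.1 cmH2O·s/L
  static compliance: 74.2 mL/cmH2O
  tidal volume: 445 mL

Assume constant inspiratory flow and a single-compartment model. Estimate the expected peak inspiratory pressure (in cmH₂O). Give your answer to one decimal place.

Equation of motion (constant flow): PIP = Vt/C + R·V̇ + PEEP.
PIP = 445/74.2 + 5.1×1.2667 + 5 = 5.997 + 6.46 + 5 = 17.457 cmH2O.

17.5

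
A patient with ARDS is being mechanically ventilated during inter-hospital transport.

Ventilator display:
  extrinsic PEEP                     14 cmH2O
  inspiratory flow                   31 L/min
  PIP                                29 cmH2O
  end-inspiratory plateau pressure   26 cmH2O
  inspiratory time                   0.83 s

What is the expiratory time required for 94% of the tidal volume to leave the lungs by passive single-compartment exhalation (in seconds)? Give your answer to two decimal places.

0.58

Flow: 31 L/min ÷ 60 = 0.5167 L/s.
Vt = flow × Ti = 0.5167 L/s × 0.83 s × 1000 mL/L = 428.86 mL.
R = (PIP − Pplat)/V̇ = (29 − 26) / 0.5167 = 3.0/0.5167 = 5.806 cmH2O·s/L.
C = Vt/(Pplat − PEEP) = 428.86 / (26 − 14) = 428.86/12.0 = 35.738 mL/cmH2O.
τ = R × C = 5.806 × 0.03574 L/cmH2O = 0.2075 s.
t = −τ·ln(1 − 0.94) = −0.2075·ln(0.06) = 0.5838 s.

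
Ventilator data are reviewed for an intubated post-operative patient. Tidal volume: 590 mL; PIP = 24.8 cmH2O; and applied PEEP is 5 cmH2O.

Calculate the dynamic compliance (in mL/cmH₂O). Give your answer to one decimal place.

29.8

Dynamic compliance = Vt / (PIP − PEEP) = 590 / (24.8 − 5) = 590 / 19.8 = 29.798 mL/cmH2O.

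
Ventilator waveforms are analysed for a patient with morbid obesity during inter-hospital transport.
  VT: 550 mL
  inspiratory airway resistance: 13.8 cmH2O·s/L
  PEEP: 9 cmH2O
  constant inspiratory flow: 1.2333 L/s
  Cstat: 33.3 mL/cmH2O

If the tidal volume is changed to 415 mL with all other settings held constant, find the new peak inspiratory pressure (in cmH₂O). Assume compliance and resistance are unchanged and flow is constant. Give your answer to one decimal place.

PIP = Vt/C + R·V̇ + PEEP (constant-flow equation of motion).
Only the elastic term changes: ΔPIP = ΔVt / C = (415 − 550) / 33.3 = -4.054 cmH2O.
Original PIP = 550/33.3 + 13.8×1.2333 + 9 = 42.536 cmH2O; new PIP = 42.536 + (-4.054) = 38.482 cmH2O.

38.5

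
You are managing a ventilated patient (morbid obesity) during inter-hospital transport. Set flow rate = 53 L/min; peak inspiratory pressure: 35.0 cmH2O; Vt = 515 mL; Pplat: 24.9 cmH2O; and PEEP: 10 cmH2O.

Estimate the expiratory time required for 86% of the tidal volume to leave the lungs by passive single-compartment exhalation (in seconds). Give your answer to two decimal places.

0.78

Flow: 53 L/min ÷ 60 = 0.8833 L/s.
R = (PIP − Pplat)/V̇ = (35.0 − 24.9) / 0.8833 = 10.1/0.8833 = 11.434 cmH2O·s/L.
C = Vt/(Pplat − PEEP) = 515.0 / (24.9 − 10) = 515.0/14.9 = 34.564 mL/cmH2O.
τ = R × C = 11.434 × 0.03456 L/cmH2O = 0.3952 s.
t = −τ·ln(1 − 0.86) = −0.3952·ln(0.14) = 0.777 s.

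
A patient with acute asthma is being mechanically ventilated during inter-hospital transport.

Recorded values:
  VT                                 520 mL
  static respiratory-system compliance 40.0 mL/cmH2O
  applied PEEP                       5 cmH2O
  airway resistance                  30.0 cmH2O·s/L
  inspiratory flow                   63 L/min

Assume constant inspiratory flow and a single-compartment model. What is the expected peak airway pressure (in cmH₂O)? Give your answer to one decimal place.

49.5

Flow: 63 L/min ÷ 60 = 1.05 L/s.
Equation of motion (constant flow): PIP = Vt/C + R·V̇ + PEEP.
PIP = 520/40.0 + 30.0×1.05 + 5 = 13.0 + 31.5 + 5 = 49.5 cmH2O.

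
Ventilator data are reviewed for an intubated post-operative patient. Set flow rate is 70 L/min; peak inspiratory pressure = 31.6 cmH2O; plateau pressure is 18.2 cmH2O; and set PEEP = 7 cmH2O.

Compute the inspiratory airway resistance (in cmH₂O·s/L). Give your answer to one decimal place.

11.5

Flow: 70 L/min ÷ 60 = 1.1667 L/s.
Raw = (PIP − Pplat) / flow = (31.6 − 18.2) / 1.1667 = 13.4 / 1.1667 = 11.485 cmH2O·s/L.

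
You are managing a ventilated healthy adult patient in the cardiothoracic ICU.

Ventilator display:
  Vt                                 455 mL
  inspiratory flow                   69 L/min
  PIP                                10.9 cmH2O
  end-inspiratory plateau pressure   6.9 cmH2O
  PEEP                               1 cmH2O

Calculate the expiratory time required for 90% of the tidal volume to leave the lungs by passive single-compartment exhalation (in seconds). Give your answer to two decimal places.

0.62

Flow: 69 L/min ÷ 60 = 1.15 L/s.
R = (PIP − Pplat)/V̇ = (10.9 − 6.9) / 1.15 = 4.0/1.15 = 3.478 cmH2O·s/L.
C = Vt/(Pplat − PEEP) = 455.0 / (6.9 − 1) = 455.0/5.9 = 77.119 mL/cmH2O.
τ = R × C = 3.478 × 0.07712 L/cmH2O = 0.2682 s.
t = −τ·ln(1 − 0.90) = −0.2682·ln(0.1) = 0.6176 s.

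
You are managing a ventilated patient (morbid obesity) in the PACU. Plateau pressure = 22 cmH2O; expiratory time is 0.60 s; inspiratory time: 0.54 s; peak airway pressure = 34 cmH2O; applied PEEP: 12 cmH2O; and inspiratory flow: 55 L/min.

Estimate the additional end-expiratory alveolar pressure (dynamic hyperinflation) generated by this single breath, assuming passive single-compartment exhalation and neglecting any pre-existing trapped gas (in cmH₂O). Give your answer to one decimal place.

4.0

Flow: 55 L/min ÷ 60 = 0.9167 L/s.
Vt = flow × Ti = 0.9167 L/s × 0.54 s × 1000 mL/L = 495.02 mL.
R = (PIP − Pplat)/V̇ = (34 − 22) / 0.9167 = 12.0/0.9167 = 13.09 cmH2O·s/L.
C = Vt/(Pplat − PEEP) = 495.02 / (22 − 12) = 495.02/10.0 = 49.502 mL/cmH2O.
τ = R × C = 13.09 × 0.0495 L/cmH2O = 0.648 s.
Fraction remaining = e^(−Te/τ) = e^(−0.60/0.648) = 0.3962; trapped volume = 495.02 × 0.3962 = 196.13 mL.
Additional alveolar pressure from trapping ≈ V_trapped / C = 196.13 / 49.502 = 3.962 cmH2O.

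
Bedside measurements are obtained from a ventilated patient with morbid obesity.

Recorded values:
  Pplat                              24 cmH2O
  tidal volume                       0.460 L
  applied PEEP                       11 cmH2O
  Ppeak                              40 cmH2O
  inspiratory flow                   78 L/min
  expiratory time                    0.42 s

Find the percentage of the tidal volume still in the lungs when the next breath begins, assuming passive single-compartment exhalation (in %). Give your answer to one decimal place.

Flow: 78 L/min ÷ 60 = 1.3 L/s.
R = (PIP − Pplat)/V̇ = (40 − 24) / 1.3 = 16.0/1.3 = 12.308 cmH2O·s/L.
C = Vt/(Pplat − PEEP) = 460.0 / (24 − 11) = 460.0/13.0 = 35.385 mL/cmH2O.
τ = R × C = 12.308 × 0.03539 L/cmH2O = 0.4356 s.
Fraction remaining at end-expiration = e^(−Te/τ) = e^(−0.42/0.4356) = 0.3813 → 38.13%.

38.1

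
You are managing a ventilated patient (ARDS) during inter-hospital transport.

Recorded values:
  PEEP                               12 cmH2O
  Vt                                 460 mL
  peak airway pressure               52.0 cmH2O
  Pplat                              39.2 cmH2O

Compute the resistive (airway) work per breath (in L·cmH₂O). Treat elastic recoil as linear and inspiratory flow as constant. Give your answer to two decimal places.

5.89

With constant inspiratory flow the resistive pressure is constant at PIP − Pplat = 52.0 − 39.2 = 12.8 cmH2O, so resistive work = 12.8 × 0.460 = 5.888 L·cmH2O.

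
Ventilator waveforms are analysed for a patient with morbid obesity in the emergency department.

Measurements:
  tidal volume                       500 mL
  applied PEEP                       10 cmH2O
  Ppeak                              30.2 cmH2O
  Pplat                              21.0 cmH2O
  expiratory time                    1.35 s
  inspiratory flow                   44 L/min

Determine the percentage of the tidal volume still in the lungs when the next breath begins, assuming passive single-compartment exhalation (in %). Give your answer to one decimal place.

9.4

Flow: 44 L/min ÷ 60 = 0.7333 L/s.
R = (PIP − Pplat)/V̇ = (30.2 − 21.0) / 0.7333 = 9.2/0.7333 = 12.546 cmH2O·s/L.
C = Vt/(Pplat − PEEP) = 500.0 / (21.0 − 10) = 500.0/11.0 = 45.455 mL/cmH2O.
τ = R × C = 12.546 × 0.04546 L/cmH2O = 0.5703 s.
Fraction remaining at end-expiration = e^(−Te/τ) = e^(−1.35/0.5703) = 0.09375 → 9.375%.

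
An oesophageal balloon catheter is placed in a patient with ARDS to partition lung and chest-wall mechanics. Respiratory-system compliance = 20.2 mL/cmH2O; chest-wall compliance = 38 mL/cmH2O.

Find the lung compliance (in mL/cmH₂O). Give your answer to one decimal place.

1/CL = 1/Crs − 1/Ccw.
1/CL = 1/20.2 − 1/38 = 0.02319.
CL = 43.122 mL/cmH2O.

43.1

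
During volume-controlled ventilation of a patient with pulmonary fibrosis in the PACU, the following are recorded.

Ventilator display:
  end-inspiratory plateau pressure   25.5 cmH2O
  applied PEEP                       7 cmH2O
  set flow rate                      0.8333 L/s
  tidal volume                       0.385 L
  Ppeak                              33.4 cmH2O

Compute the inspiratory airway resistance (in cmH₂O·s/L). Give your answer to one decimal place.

9.5

Raw = (PIP − Pplat) / flow = (33.4 − 25.5) / 0.8333 = 7.9 / 0.8333 = 9.48 cmH2O·s/L.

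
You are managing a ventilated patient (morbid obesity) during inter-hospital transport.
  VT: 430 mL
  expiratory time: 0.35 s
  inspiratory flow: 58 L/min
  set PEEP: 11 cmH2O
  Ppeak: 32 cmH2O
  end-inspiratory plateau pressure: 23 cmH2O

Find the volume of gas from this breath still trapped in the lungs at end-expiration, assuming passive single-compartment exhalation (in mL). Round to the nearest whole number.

Flow: 58 L/min ÷ 60 = 0.9667 L/s.
R = (PIP − Pplat)/V̇ = (32 − 23) / 0.9667 = 9.0/0.9667 = 9.31 cmH2O·s/L.
C = Vt/(Pplat − PEEP) = 430.0 / (23 − 11) = 430.0/12.0 = 35.833 mL/cmH2O.
τ = R × C = 9.31 × 0.03583 L/cmH2O = 0.3336 s.
Fraction remaining = e^(−Te/τ) = e^(−0.35/0.3336) = 0.3502.
Trapped volume = 430.0 × 0.3502 = 150.59 mL.

151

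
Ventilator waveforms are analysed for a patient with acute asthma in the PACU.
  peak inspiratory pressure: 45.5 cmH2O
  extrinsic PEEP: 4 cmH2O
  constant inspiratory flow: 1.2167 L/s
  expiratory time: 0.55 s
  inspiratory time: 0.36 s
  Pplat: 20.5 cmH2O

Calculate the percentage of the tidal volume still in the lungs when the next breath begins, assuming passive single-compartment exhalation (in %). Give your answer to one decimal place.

Vt = flow × Ti = 1.2167 L/s × 0.36 s × 1000 mL/L = 438.01 mL.
R = (PIP − Pplat)/V̇ = (45.5 − 20.5) / 1.2167 = 25.0/1.2167 = 20.547 cmH2O·s/L.
C = Vt/(Pplat − PEEP) = 438.01 / (20.5 − 4) = 438.01/16.5 = 26.546 mL/cmH2O.
τ = R × C = 20.547 × 0.02655 L/cmH2O = 0.5455 s.
Fraction remaining at end-expiration = e^(−Te/τ) = e^(−0.55/0.5455) = 0.3649 → 36.49%.

36.5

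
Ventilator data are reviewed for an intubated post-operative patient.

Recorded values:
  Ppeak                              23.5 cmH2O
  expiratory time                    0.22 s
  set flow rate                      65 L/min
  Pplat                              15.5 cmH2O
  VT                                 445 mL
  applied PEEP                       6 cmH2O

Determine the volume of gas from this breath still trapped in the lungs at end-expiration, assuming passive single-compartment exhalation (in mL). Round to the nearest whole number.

236

Flow: 65 L/min ÷ 60 = 1.0833 L/s.
R = (PIP − Pplat)/V̇ = (23.5 − 15.5) / 1.0833 = 8.0/1.0833 = 7.385 cmH2O·s/L.
C = Vt/(Pplat − PEEP) = 445.0 / (15.5 − 6) = 445.0/9.5 = 46.842 mL/cmH2O.
τ = R × C = 7.385 × 0.04684 L/cmH2O = 0.3459 s.
Fraction remaining = e^(−Te/τ) = e^(−0.22/0.3459) = 0.5294.
Trapped volume = 445.0 × 0.5294 = 235.58 mL.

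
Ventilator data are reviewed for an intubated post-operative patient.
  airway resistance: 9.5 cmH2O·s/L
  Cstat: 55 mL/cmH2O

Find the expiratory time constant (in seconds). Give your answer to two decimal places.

τ = R × C = 9.5 × 55 mL/cmH2O = 9.5 × 0.055 L/cmH2O = 0.5225 s.

0.52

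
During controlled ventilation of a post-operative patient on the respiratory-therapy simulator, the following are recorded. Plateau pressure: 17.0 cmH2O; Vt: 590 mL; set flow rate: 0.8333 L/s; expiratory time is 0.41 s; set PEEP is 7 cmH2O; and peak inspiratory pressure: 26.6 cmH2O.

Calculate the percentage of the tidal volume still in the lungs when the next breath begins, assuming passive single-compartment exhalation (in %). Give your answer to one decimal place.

54.7

R = (PIP − Pplat)/V̇ = (26.6 − 17.0) / 0.8333 = 9.6/0.8333 = 11.52 cmH2O·s/L.
C = Vt/(Pplat − PEEP) = 590.0 / (17.0 − 7) = 590.0/10.0 = 59.0 mL/cmH2O.
τ = R × C = 11.52 × 0.059 L/cmH2O = 0.6797 s.
Fraction remaining at end-expiration = e^(−Te/τ) = e^(−0.41/0.6797) = 0.5471 → 54.71%.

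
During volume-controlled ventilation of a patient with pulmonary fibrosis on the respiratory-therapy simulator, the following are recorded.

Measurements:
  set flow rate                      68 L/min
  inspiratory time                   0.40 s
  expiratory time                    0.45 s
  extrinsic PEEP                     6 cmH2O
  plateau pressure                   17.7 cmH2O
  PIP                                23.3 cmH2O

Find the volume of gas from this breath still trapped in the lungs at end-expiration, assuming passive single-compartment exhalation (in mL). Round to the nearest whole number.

43

Flow: 68 L/min ÷ 60 = 1.1333 L/s.
Vt = flow × Ti = 1.1333 L/s × 0.40 s × 1000 mL/L = 453.32 mL.
R = (PIP − Pplat)/V̇ = (23.3 − 17.7) / 1.1333 = 5.6/1.1333 = 4.941 cmH2O·s/L.
C = Vt/(Pplat − PEEP) = 453.32 / (17.7 − 6) = 453.32/11.7 = 38.745 mL/cmH2O.
τ = R × C = 4.941 × 0.03875 L/cmH2O = 0.1915 s.
Fraction remaining = e^(−Te/τ) = e^(−0.45/0.1915) = 0.09538.
Trapped volume = 453.32 × 0.09538 = 43.238 mL.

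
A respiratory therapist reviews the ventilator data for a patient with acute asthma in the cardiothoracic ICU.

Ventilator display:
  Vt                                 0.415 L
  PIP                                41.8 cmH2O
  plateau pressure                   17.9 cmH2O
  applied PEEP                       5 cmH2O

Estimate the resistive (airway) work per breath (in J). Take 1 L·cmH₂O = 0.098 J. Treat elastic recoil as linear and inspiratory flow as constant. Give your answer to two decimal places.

0.97

With constant inspiratory flow the resistive pressure is constant at PIP − Pplat = 41.8 − 17.9 = 23.9 cmH2O, so resistive work = 23.9 × 0.415 = 9.919 L·cmH2O.
× 0.098 J/(L·cmH2O) → 0.9721 J.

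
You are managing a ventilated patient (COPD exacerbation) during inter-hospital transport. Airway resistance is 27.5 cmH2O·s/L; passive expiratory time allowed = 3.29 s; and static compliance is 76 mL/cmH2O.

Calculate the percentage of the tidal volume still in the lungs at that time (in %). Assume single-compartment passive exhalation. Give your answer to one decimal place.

τ = R × C = 27.5 × 76 mL/cmH2O = 27.5 × 0.076 L/cmH2O = 2.09 s.
Passive exhalation: V(t)/V₀ = e^(−t/τ) = e^(−3.29/2.09) = 0.2072.
Fraction remaining = 0.2072 → 20.72%.

20.7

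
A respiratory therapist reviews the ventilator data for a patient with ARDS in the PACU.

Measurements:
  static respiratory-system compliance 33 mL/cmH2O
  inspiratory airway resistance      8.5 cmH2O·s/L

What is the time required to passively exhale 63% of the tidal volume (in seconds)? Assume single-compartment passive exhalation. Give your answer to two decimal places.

0.28

τ = R × C = 8.5 × 33 mL/cmH2O = 8.5 × 0.033 L/cmH2O = 0.2805 s.
Exhaled fraction f = 1 − e^(−t/τ) → t = −τ·ln(1 − f) = −0.2805·ln(0.37) = 0.2789 s.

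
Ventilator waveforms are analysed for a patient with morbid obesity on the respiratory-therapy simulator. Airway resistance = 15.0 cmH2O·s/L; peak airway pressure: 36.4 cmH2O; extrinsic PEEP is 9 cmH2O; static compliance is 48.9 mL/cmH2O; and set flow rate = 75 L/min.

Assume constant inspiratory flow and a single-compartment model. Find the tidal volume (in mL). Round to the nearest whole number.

Flow: 75 L/min ÷ 60 = 1.25 L/s.
Equation of motion (constant flow): PIP = Vt/C + R·V̇ + PEEP.
Vt/C = PIP − R·V̇ − PEEP = 36.4 − 18.75 − 9 = 8.65 cmH2O.
Vt = C × 8.65 = 48.9 × 8.65 = 422.99 mL.

423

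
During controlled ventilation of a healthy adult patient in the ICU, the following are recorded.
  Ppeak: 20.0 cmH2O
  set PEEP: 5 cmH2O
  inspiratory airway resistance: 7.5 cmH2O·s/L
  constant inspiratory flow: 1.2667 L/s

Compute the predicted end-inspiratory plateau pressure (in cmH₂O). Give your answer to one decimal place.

10.5

Pplat = PIP − Raw × flow = 20.0 − 7.5 × 1.2667 = 20.0 − 9.5 = 10.5 cmH2O.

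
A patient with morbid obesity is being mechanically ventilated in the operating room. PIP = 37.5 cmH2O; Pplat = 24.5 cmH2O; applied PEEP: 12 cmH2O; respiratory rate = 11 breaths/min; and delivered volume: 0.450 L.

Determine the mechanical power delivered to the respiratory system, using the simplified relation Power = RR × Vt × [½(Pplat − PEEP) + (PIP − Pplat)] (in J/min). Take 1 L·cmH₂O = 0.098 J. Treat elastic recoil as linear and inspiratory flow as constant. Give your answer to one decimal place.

Per-breath work = Vt × [½(Pplat−PEEP) + (PIP−Pplat)] = 0.450 × [0.5×12.5 + 13.0] = 0.450 × 19.25 = 8.663 L·cmH2O.
Power = 11 × 8.663 = 95.293 L·cmH2O/min.
× 0.098 J/(L·cmH2O) → 9.339 J/min.

9.3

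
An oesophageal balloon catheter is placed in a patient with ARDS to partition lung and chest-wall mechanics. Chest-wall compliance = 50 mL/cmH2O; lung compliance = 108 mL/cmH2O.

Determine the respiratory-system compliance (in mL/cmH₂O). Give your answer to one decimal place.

34.2

Lung and chest wall are elastances in series: 1/Crs = 1/CL + 1/Ccw.
1/Crs = 1/108 + 1/50 = 0.02926.
Crs = 34.176 mL/cmH2O.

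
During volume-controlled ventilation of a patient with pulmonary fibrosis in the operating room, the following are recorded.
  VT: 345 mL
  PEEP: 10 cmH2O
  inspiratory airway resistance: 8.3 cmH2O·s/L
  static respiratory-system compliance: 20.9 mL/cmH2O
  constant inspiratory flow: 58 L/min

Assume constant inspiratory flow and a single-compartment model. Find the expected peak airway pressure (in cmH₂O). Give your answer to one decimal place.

Flow: 58 L/min ÷ 60 = 0.9667 L/s.
Equation of motion (constant flow): PIP = Vt/C + R·V̇ + PEEP.
PIP = 345/20.9 + 8.3×0.9667 + 10 = 16.507 + 8.024 + 10 = 34.531 cmH2O.

34.5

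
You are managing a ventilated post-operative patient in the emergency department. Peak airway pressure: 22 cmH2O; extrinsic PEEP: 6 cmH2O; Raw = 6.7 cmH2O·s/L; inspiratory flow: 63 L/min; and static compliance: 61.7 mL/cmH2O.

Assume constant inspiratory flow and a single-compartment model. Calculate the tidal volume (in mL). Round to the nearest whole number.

Flow: 63 L/min ÷ 60 = 1.05 L/s.
Equation of motion (constant flow): PIP = Vt/C + R·V̇ + PEEP.
Vt/C = PIP − R·V̇ − PEEP = 22 − 7.035 − 6 = 8.965 cmH2O.
Vt = C × 8.965 = 61.7 × 8.965 = 553.14 mL.

553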